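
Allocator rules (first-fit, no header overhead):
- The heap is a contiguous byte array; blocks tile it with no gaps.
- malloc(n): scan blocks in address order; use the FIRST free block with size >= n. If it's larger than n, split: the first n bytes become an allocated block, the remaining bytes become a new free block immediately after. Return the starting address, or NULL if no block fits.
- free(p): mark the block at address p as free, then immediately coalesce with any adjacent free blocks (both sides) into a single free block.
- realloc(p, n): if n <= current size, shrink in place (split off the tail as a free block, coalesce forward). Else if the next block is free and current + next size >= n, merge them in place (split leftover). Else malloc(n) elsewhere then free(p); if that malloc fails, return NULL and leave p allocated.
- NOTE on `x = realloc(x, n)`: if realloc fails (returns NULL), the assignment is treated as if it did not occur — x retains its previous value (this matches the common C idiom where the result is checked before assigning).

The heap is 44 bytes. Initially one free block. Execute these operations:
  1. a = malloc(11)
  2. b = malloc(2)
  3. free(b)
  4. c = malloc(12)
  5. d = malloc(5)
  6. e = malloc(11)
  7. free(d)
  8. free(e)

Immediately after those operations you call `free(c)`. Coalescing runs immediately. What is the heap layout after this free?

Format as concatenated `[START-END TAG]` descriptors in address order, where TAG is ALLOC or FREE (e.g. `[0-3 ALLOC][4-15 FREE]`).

Op 1: a = malloc(11) -> a = 0; heap: [0-10 ALLOC][11-43 FREE]
Op 2: b = malloc(2) -> b = 11; heap: [0-10 ALLOC][11-12 ALLOC][13-43 FREE]
Op 3: free(b) -> (freed b); heap: [0-10 ALLOC][11-43 FREE]
Op 4: c = malloc(12) -> c = 11; heap: [0-10 ALLOC][11-22 ALLOC][23-43 FREE]
Op 5: d = malloc(5) -> d = 23; heap: [0-10 ALLOC][11-22 ALLOC][23-27 ALLOC][28-43 FREE]
Op 6: e = malloc(11) -> e = 28; heap: [0-10 ALLOC][11-22 ALLOC][23-27 ALLOC][28-38 ALLOC][39-43 FREE]
Op 7: free(d) -> (freed d); heap: [0-10 ALLOC][11-22 ALLOC][23-27 FREE][28-38 ALLOC][39-43 FREE]
Op 8: free(e) -> (freed e); heap: [0-10 ALLOC][11-22 ALLOC][23-43 FREE]
free(c): c = 11 -> block [11-22 ALLOC]; mark free, coalesce with adjacent free neighbors -> [0-10 ALLOC][11-43 FREE]

Answer: [0-10 ALLOC][11-43 FREE]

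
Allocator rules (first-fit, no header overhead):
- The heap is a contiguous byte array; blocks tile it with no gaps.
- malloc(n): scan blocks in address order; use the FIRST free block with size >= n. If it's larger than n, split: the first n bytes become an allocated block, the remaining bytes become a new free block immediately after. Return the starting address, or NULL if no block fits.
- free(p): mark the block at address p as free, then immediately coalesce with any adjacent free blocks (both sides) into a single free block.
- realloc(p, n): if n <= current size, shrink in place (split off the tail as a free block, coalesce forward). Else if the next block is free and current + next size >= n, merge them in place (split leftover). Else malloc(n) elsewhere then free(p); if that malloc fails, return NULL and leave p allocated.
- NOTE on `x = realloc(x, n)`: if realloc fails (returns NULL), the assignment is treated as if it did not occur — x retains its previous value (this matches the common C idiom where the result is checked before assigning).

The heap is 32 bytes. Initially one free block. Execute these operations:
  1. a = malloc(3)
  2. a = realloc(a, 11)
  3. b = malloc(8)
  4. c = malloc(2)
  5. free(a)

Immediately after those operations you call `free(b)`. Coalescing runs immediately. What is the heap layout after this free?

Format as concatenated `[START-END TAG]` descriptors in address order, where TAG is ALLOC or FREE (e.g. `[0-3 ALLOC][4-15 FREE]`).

Answer: [0-18 FREE][19-20 ALLOC][21-31 FREE]

Derivation:
Op 1: a = malloc(3) -> a = 0; heap: [0-2 ALLOC][3-31 FREE]
Op 2: a = realloc(a, 11) -> a = 0; heap: [0-10 ALLOC][11-31 FREE]
Op 3: b = malloc(8) -> b = 11; heap: [0-10 ALLOC][11-18 ALLOC][19-31 FREE]
Op 4: c = malloc(2) -> c = 19; heap: [0-10 ALLOC][11-18 ALLOC][19-20 ALLOC][21-31 FREE]
Op 5: free(a) -> (freed a); heap: [0-10 FREE][11-18 ALLOC][19-20 ALLOC][21-31 FREE]
free(b): b = 11 -> block [11-18 ALLOC]; mark free, coalesce with adjacent free neighbors -> [0-18 FREE][19-20 ALLOC][21-31 FREE]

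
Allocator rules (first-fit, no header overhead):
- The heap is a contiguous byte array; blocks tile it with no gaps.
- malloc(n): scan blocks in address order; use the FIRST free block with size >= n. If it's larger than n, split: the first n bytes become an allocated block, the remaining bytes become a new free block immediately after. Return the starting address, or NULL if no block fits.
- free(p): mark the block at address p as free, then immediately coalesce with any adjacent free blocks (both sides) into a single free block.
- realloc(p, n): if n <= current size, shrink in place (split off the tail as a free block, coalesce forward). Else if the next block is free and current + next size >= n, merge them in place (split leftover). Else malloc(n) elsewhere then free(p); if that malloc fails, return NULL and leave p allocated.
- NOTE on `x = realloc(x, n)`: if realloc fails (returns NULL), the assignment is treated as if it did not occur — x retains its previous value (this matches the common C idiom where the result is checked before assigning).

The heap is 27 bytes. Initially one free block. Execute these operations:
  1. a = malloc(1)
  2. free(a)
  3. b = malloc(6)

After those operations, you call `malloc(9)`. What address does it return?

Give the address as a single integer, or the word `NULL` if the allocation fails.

Answer: 6

Derivation:
Op 1: a = malloc(1) -> a = 0; heap: [0-0 ALLOC][1-26 FREE]
Op 2: free(a) -> (freed a); heap: [0-26 FREE]
Op 3: b = malloc(6) -> b = 0; heap: [0-5 ALLOC][6-26 FREE]
malloc(9): first-fit scan over [0-5 ALLOC][6-26 FREE] -> 6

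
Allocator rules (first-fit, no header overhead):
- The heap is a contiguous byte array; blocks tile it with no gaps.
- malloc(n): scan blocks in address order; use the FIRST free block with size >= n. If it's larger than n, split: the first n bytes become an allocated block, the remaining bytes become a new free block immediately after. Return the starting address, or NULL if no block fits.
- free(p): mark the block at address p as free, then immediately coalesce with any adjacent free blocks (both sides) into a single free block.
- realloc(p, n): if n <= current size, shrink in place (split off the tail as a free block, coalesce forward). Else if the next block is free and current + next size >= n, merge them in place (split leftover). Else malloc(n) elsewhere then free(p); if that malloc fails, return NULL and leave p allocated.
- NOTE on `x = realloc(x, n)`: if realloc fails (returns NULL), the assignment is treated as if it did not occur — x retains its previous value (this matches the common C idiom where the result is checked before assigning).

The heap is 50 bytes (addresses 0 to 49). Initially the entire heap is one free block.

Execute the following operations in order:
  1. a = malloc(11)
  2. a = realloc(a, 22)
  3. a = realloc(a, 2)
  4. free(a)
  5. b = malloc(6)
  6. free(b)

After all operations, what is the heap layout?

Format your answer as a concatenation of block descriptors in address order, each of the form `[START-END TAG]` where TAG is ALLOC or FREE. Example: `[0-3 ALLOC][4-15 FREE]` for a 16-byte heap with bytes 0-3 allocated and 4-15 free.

Answer: [0-49 FREE]

Derivation:
Op 1: a = malloc(11) -> a = 0; heap: [0-10 ALLOC][11-49 FREE]
Op 2: a = realloc(a, 22) -> a = 0; heap: [0-21 ALLOC][22-49 FREE]
Op 3: a = realloc(a, 2) -> a = 0; heap: [0-1 ALLOC][2-49 FREE]
Op 4: free(a) -> (freed a); heap: [0-49 FREE]
Op 5: b = malloc(6) -> b = 0; heap: [0-5 ALLOC][6-49 FREE]
Op 6: free(b) -> (freed b); heap: [0-49 FREE]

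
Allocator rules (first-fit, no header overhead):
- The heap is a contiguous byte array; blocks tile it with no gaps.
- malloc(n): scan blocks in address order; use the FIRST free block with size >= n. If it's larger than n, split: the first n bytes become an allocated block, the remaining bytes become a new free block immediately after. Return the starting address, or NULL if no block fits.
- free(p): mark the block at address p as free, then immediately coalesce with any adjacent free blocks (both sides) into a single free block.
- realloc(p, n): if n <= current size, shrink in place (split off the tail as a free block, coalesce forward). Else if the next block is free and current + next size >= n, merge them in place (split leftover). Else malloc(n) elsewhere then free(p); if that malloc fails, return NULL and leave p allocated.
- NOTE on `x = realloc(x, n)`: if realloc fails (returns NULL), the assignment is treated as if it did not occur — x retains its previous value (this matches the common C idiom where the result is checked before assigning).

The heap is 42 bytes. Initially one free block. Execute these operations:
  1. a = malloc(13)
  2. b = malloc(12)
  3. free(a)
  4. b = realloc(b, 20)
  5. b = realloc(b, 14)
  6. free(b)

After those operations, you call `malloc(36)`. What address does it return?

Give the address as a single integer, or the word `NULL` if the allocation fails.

Op 1: a = malloc(13) -> a = 0; heap: [0-12 ALLOC][13-41 FREE]
Op 2: b = malloc(12) -> b = 13; heap: [0-12 ALLOC][13-24 ALLOC][25-41 FREE]
Op 3: free(a) -> (freed a); heap: [0-12 FREE][13-24 ALLOC][25-41 FREE]
Op 4: b = realloc(b, 20) -> b = 13; heap: [0-12 FREE][13-32 ALLOC][33-41 FREE]
Op 5: b = realloc(b, 14) -> b = 13; heap: [0-12 FREE][13-26 ALLOC][27-41 FREE]
Op 6: free(b) -> (freed b); heap: [0-41 FREE]
malloc(36): first-fit scan over [0-41 FREE] -> 0

Answer: 0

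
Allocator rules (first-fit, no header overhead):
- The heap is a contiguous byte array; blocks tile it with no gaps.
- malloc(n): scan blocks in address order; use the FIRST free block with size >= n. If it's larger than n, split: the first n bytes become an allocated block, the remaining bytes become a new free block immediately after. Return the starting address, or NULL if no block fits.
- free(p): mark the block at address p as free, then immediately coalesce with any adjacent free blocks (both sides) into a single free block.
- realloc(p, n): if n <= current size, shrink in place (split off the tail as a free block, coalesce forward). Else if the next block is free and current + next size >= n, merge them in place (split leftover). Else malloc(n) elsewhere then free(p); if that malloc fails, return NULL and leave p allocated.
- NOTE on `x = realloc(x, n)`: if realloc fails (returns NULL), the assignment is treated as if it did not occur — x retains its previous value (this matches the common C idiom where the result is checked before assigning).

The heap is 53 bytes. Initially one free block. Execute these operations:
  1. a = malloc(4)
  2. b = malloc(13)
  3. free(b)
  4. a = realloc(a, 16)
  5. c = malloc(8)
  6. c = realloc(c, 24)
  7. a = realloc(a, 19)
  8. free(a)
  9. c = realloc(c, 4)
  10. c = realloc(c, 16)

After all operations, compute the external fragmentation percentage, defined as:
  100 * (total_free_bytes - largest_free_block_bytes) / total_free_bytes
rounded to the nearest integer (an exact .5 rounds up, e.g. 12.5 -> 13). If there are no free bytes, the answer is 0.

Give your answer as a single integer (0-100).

Answer: 43

Derivation:
Op 1: a = malloc(4) -> a = 0; heap: [0-3 ALLOC][4-52 FREE]
Op 2: b = malloc(13) -> b = 4; heap: [0-3 ALLOC][4-16 ALLOC][17-52 FREE]
Op 3: free(b) -> (freed b); heap: [0-3 ALLOC][4-52 FREE]
Op 4: a = realloc(a, 16) -> a = 0; heap: [0-15 ALLOC][16-52 FREE]
Op 5: c = malloc(8) -> c = 16; heap: [0-15 ALLOC][16-23 ALLOC][24-52 FREE]
Op 6: c = realloc(c, 24) -> c = 16; heap: [0-15 ALLOC][16-39 ALLOC][40-52 FREE]
Op 7: a = realloc(a, 19) -> NULL (a unchanged); heap: [0-15 ALLOC][16-39 ALLOC][40-52 FREE]
Op 8: free(a) -> (freed a); heap: [0-15 FREE][16-39 ALLOC][40-52 FREE]
Op 9: c = realloc(c, 4) -> c = 16; heap: [0-15 FREE][16-19 ALLOC][20-52 FREE]
Op 10: c = realloc(c, 16) -> c = 16; heap: [0-15 FREE][16-31 ALLOC][32-52 FREE]
Free blocks: [16 21] total_free=37 largest=21 -> 100*(37-21)/37 = 1600/37 ≈ 43.243 -> rounds to 43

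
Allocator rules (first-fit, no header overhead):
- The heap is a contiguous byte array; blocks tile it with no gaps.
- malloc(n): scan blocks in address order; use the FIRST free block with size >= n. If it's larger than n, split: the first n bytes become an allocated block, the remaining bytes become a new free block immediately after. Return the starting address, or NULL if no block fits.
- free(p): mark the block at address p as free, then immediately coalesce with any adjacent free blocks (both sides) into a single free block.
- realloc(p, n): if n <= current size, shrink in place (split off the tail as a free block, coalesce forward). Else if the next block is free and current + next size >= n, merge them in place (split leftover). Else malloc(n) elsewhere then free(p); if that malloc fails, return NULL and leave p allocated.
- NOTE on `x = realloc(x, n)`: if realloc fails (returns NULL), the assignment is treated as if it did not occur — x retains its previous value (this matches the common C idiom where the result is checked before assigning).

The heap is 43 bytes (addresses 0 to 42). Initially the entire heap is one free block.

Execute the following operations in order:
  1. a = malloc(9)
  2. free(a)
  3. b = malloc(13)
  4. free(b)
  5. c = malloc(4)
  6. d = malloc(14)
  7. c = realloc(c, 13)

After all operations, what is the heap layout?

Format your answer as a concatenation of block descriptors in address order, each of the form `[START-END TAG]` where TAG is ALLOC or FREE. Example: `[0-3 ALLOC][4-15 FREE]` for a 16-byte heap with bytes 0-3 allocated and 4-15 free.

Op 1: a = malloc(9) -> a = 0; heap: [0-8 ALLOC][9-42 FREE]
Op 2: free(a) -> (freed a); heap: [0-42 FREE]
Op 3: b = malloc(13) -> b = 0; heap: [0-12 ALLOC][13-42 FREE]
Op 4: free(b) -> (freed b); heap: [0-42 FREE]
Op 5: c = malloc(4) -> c = 0; heap: [0-3 ALLOC][4-42 FREE]
Op 6: d = malloc(14) -> d = 4; heap: [0-3 ALLOC][4-17 ALLOC][18-42 FREE]
Op 7: c = realloc(c, 13) -> c = 18; heap: [0-3 FREE][4-17 ALLOC][18-30 ALLOC][31-42 FREE]

Answer: [0-3 FREE][4-17 ALLOC][18-30 ALLOC][31-42 FREE]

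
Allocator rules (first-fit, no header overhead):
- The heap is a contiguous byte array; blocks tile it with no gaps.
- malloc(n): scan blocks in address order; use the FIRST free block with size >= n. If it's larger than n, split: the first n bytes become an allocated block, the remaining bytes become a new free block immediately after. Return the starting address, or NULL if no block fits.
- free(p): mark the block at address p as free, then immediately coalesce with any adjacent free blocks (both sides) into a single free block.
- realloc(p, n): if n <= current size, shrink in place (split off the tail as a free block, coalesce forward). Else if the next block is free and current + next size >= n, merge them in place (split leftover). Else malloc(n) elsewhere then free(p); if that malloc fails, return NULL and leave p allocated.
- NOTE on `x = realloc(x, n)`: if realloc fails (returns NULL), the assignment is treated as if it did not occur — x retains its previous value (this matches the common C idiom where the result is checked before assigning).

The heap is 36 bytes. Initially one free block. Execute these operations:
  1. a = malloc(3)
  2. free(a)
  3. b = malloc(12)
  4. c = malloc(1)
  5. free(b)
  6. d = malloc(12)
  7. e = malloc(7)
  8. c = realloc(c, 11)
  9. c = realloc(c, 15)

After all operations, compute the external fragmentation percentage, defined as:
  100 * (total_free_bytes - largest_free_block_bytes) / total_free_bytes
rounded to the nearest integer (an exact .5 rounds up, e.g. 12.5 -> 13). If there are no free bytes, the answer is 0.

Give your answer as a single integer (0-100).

Op 1: a = malloc(3) -> a = 0; heap: [0-2 ALLOC][3-35 FREE]
Op 2: free(a) -> (freed a); heap: [0-35 FREE]
Op 3: b = malloc(12) -> b = 0; heap: [0-11 ALLOC][12-35 FREE]
Op 4: c = malloc(1) -> c = 12; heap: [0-11 ALLOC][12-12 ALLOC][13-35 FREE]
Op 5: free(b) -> (freed b); heap: [0-11 FREE][12-12 ALLOC][13-35 FREE]
Op 6: d = malloc(12) -> d = 0; heap: [0-11 ALLOC][12-12 ALLOC][13-35 FREE]
Op 7: e = malloc(7) -> e = 13; heap: [0-11 ALLOC][12-12 ALLOC][13-19 ALLOC][20-35 FREE]
Op 8: c = realloc(c, 11) -> c = 20; heap: [0-11 ALLOC][12-12 FREE][13-19 ALLOC][20-30 ALLOC][31-35 FREE]
Op 9: c = realloc(c, 15) -> c = 20; heap: [0-11 ALLOC][12-12 FREE][13-19 ALLOC][20-34 ALLOC][35-35 FREE]
Free blocks: [1 1] total_free=2 largest=1 -> 100*(2-1)/2 = 100/2 = 50

Answer: 50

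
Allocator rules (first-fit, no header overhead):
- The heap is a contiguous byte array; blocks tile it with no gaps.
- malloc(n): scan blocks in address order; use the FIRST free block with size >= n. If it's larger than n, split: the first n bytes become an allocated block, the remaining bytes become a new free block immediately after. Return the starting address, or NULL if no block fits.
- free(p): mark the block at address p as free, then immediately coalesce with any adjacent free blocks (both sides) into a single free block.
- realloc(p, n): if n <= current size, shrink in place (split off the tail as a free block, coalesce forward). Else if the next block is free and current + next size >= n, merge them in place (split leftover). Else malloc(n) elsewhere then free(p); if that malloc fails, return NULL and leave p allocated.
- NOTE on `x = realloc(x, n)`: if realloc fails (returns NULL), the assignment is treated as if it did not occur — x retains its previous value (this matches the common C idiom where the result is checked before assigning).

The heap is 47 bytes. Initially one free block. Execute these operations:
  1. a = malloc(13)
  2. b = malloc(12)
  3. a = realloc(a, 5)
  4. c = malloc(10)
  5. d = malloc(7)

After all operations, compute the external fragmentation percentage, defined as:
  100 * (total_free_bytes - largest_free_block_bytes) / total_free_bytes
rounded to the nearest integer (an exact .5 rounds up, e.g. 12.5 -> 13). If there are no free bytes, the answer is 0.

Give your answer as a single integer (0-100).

Answer: 8

Derivation:
Op 1: a = malloc(13) -> a = 0; heap: [0-12 ALLOC][13-46 FREE]
Op 2: b = malloc(12) -> b = 13; heap: [0-12 ALLOC][13-24 ALLOC][25-46 FREE]
Op 3: a = realloc(a, 5) -> a = 0; heap: [0-4 ALLOC][5-12 FREE][13-24 ALLOC][25-46 FREE]
Op 4: c = malloc(10) -> c = 25; heap: [0-4 ALLOC][5-12 FREE][13-24 ALLOC][25-34 ALLOC][35-46 FREE]
Op 5: d = malloc(7) -> d = 5; heap: [0-4 ALLOC][5-11 ALLOC][12-12 FREE][13-24 ALLOC][25-34 ALLOC][35-46 FREE]
Free blocks: [1 12] total_free=13 largest=12 -> 100*(13-12)/13 = 100/13 ≈ 7.692 -> rounds to 8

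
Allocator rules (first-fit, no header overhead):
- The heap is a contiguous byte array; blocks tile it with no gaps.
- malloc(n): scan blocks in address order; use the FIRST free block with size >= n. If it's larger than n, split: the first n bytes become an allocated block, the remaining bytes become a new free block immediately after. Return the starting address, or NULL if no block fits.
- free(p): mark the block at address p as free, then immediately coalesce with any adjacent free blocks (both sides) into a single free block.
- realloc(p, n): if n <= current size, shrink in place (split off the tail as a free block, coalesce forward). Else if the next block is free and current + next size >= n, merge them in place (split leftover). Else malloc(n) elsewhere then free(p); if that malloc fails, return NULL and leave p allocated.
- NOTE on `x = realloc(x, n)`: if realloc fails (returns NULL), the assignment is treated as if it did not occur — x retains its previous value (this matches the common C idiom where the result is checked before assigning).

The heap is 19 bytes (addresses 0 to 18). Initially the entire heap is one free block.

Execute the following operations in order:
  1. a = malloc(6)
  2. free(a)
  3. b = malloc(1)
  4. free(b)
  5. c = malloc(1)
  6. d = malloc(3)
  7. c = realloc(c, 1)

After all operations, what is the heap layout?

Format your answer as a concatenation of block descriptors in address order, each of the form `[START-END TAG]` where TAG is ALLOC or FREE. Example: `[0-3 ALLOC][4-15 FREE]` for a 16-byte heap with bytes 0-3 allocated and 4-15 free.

Op 1: a = malloc(6) -> a = 0; heap: [0-5 ALLOC][6-18 FREE]
Op 2: free(a) -> (freed a); heap: [0-18 FREE]
Op 3: b = malloc(1) -> b = 0; heap: [0-0 ALLOC][1-18 FREE]
Op 4: free(b) -> (freed b); heap: [0-18 FREE]
Op 5: c = malloc(1) -> c = 0; heap: [0-0 ALLOC][1-18 FREE]
Op 6: d = malloc(3) -> d = 1; heap: [0-0 ALLOC][1-3 ALLOC][4-18 FREE]
Op 7: c = realloc(c, 1) -> c = 0; heap: [0-0 ALLOC][1-3 ALLOC][4-18 FREE]

Answer: [0-0 ALLOC][1-3 ALLOC][4-18 FREE]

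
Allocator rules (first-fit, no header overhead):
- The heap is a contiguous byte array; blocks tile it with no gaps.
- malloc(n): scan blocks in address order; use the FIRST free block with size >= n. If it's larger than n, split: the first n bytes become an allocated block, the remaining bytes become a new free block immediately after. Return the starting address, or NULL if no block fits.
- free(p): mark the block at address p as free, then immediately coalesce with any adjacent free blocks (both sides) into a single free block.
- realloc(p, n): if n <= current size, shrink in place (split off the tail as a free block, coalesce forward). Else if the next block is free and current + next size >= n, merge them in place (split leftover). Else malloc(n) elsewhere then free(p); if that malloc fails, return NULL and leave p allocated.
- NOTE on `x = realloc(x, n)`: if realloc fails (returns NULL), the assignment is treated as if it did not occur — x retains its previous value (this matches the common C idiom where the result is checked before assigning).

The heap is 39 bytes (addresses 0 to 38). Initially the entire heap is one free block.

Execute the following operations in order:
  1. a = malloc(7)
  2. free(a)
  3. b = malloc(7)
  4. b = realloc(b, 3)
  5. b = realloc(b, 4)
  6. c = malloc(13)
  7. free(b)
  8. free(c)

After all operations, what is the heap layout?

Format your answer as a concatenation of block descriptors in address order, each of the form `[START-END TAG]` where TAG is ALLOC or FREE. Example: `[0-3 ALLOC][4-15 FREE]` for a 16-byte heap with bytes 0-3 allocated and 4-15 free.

Op 1: a = malloc(7) -> a = 0; heap: [0-6 ALLOC][7-38 FREE]
Op 2: free(a) -> (freed a); heap: [0-38 FREE]
Op 3: b = malloc(7) -> b = 0; heap: [0-6 ALLOC][7-38 FREE]
Op 4: b = realloc(b, 3) -> b = 0; heap: [0-2 ALLOC][3-38 FREE]
Op 5: b = realloc(b, 4) -> b = 0; heap: [0-3 ALLOC][4-38 FREE]
Op 6: c = malloc(13) -> c = 4; heap: [0-3 ALLOC][4-16 ALLOC][17-38 FREE]
Op 7: free(b) -> (freed b); heap: [0-3 FREE][4-16 ALLOC][17-38 FREE]
Op 8: free(c) -> (freed c); heap: [0-38 FREE]

Answer: [0-38 FREE]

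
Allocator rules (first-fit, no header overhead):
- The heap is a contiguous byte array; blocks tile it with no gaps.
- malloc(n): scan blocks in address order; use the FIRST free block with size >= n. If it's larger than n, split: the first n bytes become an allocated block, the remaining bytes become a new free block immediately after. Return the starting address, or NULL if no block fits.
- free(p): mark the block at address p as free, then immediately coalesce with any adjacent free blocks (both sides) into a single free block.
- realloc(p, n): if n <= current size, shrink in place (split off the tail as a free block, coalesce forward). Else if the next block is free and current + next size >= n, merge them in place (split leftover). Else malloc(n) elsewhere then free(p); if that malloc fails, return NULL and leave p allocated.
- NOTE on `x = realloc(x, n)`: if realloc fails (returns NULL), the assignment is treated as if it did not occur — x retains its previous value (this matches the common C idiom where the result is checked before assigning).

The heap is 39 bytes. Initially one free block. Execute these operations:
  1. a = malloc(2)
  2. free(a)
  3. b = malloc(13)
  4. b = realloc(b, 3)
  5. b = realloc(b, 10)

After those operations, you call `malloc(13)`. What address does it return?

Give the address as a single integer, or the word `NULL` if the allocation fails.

Op 1: a = malloc(2) -> a = 0; heap: [0-1 ALLOC][2-38 FREE]
Op 2: free(a) -> (freed a); heap: [0-38 FREE]
Op 3: b = malloc(13) -> b = 0; heap: [0-12 ALLOC][13-38 FREE]
Op 4: b = realloc(b, 3) -> b = 0; heap: [0-2 ALLOC][3-38 FREE]
Op 5: b = realloc(b, 10) -> b = 0; heap: [0-9 ALLOC][10-38 FREE]
malloc(13): first-fit scan over [0-9 ALLOC][10-38 FREE] -> 10

Answer: 10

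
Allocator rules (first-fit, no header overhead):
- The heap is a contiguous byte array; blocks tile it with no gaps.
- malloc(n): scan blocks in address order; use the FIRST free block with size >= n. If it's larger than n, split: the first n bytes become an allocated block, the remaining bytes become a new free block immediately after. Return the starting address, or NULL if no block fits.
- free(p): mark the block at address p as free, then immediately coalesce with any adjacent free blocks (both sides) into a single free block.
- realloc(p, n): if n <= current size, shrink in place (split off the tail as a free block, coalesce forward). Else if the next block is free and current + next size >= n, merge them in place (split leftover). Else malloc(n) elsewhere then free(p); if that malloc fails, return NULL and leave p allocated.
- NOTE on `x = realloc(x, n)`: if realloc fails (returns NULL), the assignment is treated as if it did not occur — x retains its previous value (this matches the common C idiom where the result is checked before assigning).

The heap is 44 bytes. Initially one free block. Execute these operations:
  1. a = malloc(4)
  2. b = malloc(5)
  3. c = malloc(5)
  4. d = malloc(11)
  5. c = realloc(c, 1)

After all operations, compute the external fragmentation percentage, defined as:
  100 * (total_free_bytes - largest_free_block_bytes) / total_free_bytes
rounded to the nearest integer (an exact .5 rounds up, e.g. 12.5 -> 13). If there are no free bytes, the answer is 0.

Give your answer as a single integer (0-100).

Op 1: a = malloc(4) -> a = 0; heap: [0-3 ALLOC][4-43 FREE]
Op 2: b = malloc(5) -> b = 4; heap: [0-3 ALLOC][4-8 ALLOC][9-43 FREE]
Op 3: c = malloc(5) -> c = 9; heap: [0-3 ALLOC][4-8 ALLOC][9-13 ALLOC][14-43 FREE]
Op 4: d = malloc(11) -> d = 14; heap: [0-3 ALLOC][4-8 ALLOC][9-13 ALLOC][14-24 ALLOC][25-43 FREE]
Op 5: c = realloc(c, 1) -> c = 9; heap: [0-3 ALLOC][4-8 ALLOC][9-9 ALLOC][10-13 FREE][14-24 ALLOC][25-43 FREE]
Free blocks: [4 19] total_free=23 largest=19 -> 100*(23-19)/23 = 400/23 ≈ 17.391 -> rounds to 17

Answer: 17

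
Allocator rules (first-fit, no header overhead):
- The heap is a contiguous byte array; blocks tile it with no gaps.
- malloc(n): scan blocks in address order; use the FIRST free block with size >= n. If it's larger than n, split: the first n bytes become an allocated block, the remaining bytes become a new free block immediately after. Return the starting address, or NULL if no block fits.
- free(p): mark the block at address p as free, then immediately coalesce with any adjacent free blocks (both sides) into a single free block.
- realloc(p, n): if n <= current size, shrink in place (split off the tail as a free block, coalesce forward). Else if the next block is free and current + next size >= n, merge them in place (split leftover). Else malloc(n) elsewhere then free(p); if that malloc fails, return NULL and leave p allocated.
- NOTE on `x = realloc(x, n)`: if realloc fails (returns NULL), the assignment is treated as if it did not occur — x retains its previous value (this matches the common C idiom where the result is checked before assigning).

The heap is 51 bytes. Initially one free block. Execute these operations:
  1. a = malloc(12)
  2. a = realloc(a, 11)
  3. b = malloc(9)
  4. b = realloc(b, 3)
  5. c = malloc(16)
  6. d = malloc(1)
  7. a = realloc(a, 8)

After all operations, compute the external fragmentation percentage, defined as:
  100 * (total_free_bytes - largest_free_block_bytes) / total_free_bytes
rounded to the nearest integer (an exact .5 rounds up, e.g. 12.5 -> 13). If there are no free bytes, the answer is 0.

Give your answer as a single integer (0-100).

Op 1: a = malloc(12) -> a = 0; heap: [0-11 ALLOC][12-50 FREE]
Op 2: a = realloc(a, 11) -> a = 0; heap: [0-10 ALLOC][11-50 FREE]
Op 3: b = malloc(9) -> b = 11; heap: [0-10 ALLOC][11-19 ALLOC][20-50 FREE]
Op 4: b = realloc(b, 3) -> b = 11; heap: [0-10 ALLOC][11-13 ALLOC][14-50 FREE]
Op 5: c = malloc(16) -> c = 14; heap: [0-10 ALLOC][11-13 ALLOC][14-29 ALLOC][30-50 FREE]
Op 6: d = malloc(1) -> d = 30; heap: [0-10 ALLOC][11-13 ALLOC][14-29 ALLOC][30-30 ALLOC][31-50 FREE]
Op 7: a = realloc(a, 8) -> a = 0; heap: [0-7 ALLOC][8-10 FREE][11-13 ALLOC][14-29 ALLOC][30-30 ALLOC][31-50 FREE]
Free blocks: [3 20] total_free=23 largest=20 -> 100*(23-20)/23 = 300/23 ≈ 13.043 -> rounds to 13

Answer: 13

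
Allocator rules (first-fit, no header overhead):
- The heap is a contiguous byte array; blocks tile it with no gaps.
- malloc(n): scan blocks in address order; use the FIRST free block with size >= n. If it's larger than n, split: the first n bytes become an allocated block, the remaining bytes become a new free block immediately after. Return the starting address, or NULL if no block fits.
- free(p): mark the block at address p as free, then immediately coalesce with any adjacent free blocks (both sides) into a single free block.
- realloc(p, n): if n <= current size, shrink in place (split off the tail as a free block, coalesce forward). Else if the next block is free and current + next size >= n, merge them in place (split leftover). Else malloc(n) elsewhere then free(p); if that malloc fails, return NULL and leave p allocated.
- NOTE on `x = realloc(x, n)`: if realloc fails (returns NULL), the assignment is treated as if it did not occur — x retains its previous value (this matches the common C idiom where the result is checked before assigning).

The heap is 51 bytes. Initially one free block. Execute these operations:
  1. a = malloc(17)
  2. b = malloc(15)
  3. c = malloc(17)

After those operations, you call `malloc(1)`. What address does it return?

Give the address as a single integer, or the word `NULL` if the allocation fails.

Answer: 49

Derivation:
Op 1: a = malloc(17) -> a = 0; heap: [0-16 ALLOC][17-50 FREE]
Op 2: b = malloc(15) -> b = 17; heap: [0-16 ALLOC][17-31 ALLOC][32-50 FREE]
Op 3: c = malloc(17) -> c = 32; heap: [0-16 ALLOC][17-31 ALLOC][32-48 ALLOC][49-50 FREE]
malloc(1): first-fit scan over [0-16 ALLOC][17-31 ALLOC][32-48 ALLOC][49-50 FREE] -> 49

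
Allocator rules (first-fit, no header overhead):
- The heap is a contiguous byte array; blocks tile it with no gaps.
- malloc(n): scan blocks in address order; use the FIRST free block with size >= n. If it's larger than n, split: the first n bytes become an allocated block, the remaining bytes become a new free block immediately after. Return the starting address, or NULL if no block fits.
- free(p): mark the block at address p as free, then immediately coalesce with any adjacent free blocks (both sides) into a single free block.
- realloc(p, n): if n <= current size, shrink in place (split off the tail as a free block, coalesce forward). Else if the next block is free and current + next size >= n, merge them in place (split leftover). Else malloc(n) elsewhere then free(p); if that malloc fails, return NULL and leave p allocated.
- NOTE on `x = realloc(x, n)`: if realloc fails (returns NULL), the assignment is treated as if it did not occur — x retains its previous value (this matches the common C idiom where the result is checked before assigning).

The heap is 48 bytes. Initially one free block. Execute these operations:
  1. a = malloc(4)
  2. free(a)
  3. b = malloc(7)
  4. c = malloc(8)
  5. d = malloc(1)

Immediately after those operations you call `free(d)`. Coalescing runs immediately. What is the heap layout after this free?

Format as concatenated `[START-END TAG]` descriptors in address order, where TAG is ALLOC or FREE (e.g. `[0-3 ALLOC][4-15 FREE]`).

Op 1: a = malloc(4) -> a = 0; heap: [0-3 ALLOC][4-47 FREE]
Op 2: free(a) -> (freed a); heap: [0-47 FREE]
Op 3: b = malloc(7) -> b = 0; heap: [0-6 ALLOC][7-47 FREE]
Op 4: c = malloc(8) -> c = 7; heap: [0-6 ALLOC][7-14 ALLOC][15-47 FREE]
Op 5: d = malloc(1) -> d = 15; heap: [0-6 ALLOC][7-14 ALLOC][15-15 ALLOC][16-47 FREE]
free(d): d = 15 -> block [15-15 ALLOC]; mark free, coalesce with adjacent free neighbors -> [0-6 ALLOC][7-14 ALLOC][15-47 FREE]

Answer: [0-6 ALLOC][7-14 ALLOC][15-47 FREE]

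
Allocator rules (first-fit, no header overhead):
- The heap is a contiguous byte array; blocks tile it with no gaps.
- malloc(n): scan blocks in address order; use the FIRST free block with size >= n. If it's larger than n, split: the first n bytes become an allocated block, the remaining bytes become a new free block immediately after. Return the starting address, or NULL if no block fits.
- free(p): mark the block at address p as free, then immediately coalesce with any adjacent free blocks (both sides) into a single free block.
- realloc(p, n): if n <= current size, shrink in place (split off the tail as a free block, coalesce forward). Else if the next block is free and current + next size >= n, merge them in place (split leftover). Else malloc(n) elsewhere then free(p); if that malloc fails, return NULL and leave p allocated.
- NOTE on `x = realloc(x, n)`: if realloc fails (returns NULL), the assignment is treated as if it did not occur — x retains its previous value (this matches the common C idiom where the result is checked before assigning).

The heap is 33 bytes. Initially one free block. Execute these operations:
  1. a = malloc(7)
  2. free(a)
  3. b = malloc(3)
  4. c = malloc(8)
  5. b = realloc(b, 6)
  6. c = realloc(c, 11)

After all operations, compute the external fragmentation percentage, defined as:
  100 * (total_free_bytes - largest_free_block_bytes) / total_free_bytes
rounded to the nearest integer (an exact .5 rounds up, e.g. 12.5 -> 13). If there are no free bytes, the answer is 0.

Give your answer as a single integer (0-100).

Op 1: a = malloc(7) -> a = 0; heap: [0-6 ALLOC][7-32 FREE]
Op 2: free(a) -> (freed a); heap: [0-32 FREE]
Op 3: b = malloc(3) -> b = 0; heap: [0-2 ALLOC][3-32 FREE]
Op 4: c = malloc(8) -> c = 3; heap: [0-2 ALLOC][3-10 ALLOC][11-32 FREE]
Op 5: b = realloc(b, 6) -> b = 11; heap: [0-2 FREE][3-10 ALLOC][11-16 ALLOC][17-32 FREE]
Op 6: c = realloc(c, 11) -> c = 17; heap: [0-10 FREE][11-16 ALLOC][17-27 ALLOC][28-32 FREE]
Free blocks: [11 5] total_free=16 largest=11 -> 100*(16-11)/16 = 500/16 = 31.25 -> rounds to 31

Answer: 31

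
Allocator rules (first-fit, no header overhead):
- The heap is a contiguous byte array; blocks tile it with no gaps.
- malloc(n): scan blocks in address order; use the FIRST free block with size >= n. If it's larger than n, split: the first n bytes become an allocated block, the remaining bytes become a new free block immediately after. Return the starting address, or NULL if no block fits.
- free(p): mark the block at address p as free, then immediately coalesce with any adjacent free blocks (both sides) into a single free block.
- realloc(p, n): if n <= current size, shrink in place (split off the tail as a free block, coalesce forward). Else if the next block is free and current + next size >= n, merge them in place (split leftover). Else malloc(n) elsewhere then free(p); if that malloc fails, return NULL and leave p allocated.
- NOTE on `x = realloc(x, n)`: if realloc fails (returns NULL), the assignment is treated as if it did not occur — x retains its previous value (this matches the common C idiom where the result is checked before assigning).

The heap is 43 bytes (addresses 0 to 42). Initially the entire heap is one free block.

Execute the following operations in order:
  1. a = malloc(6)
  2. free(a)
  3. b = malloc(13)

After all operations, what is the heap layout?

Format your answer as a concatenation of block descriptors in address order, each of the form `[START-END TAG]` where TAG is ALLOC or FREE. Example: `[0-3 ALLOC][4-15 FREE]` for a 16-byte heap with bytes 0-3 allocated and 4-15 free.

Op 1: a = malloc(6) -> a = 0; heap: [0-5 ALLOC][6-42 FREE]
Op 2: free(a) -> (freed a); heap: [0-42 FREE]
Op 3: b = malloc(13) -> b = 0; heap: [0-12 ALLOC][13-42 FREE]

Answer: [0-12 ALLOC][13-42 FREE]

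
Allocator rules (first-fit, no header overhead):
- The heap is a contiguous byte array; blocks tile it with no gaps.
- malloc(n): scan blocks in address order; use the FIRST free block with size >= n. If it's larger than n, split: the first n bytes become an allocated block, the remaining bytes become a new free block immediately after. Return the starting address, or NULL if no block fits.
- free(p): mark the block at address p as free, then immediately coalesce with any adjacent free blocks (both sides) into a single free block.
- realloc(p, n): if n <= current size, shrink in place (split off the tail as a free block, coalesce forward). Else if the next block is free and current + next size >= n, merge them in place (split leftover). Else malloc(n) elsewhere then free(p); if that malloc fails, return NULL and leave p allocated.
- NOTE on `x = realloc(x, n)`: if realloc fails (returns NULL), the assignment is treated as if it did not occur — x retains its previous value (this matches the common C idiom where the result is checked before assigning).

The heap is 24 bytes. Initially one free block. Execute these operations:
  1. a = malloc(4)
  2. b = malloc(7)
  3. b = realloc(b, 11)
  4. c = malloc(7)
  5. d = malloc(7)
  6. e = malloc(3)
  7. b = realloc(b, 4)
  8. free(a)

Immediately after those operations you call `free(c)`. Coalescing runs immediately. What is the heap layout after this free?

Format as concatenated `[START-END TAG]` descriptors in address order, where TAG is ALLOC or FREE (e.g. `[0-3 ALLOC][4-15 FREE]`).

Op 1: a = malloc(4) -> a = 0; heap: [0-3 ALLOC][4-23 FREE]
Op 2: b = malloc(7) -> b = 4; heap: [0-3 ALLOC][4-10 ALLOC][11-23 FREE]
Op 3: b = realloc(b, 11) -> b = 4; heap: [0-3 ALLOC][4-14 ALLOC][15-23 FREE]
Op 4: c = malloc(7) -> c = 15; heap: [0-3 ALLOC][4-14 ALLOC][15-21 ALLOC][22-23 FREE]
Op 5: d = malloc(7) -> d = NULL; heap: [0-3 ALLOC][4-14 ALLOC][15-21 ALLOC][22-23 FREE]
Op 6: e = malloc(3) -> e = NULL; heap: [0-3 ALLOC][4-14 ALLOC][15-21 ALLOC][22-23 FREE]
Op 7: b = realloc(b, 4) -> b = 4; heap: [0-3 ALLOC][4-7 ALLOC][8-14 FREE][15-21 ALLOC][22-23 FREE]
Op 8: free(a) -> (freed a); heap: [0-3 FREE][4-7 ALLOC][8-14 FREE][15-21 ALLOC][22-23 FREE]
free(c): c = 15 -> block [15-21 ALLOC]; mark free, coalesce with adjacent free neighbors -> [0-3 FREE][4-7 ALLOC][8-23 FREE]

Answer: [0-3 FREE][4-7 ALLOC][8-23 FREE]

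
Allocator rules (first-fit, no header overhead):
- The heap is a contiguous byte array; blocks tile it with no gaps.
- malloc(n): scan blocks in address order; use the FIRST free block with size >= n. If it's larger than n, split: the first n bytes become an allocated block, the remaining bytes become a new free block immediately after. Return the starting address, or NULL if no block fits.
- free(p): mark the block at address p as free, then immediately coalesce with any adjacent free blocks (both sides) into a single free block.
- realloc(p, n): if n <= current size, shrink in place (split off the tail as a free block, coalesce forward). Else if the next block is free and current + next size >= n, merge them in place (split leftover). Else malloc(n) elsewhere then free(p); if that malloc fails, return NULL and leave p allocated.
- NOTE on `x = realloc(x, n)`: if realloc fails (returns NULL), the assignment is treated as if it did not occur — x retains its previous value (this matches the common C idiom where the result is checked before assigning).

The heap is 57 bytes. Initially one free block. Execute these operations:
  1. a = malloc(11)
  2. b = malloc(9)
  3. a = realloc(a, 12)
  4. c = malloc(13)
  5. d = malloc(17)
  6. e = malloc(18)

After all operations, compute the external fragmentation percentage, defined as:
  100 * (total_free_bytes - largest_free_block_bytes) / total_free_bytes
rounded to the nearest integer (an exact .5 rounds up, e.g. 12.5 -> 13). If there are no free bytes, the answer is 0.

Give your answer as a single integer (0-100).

Answer: 48

Derivation:
Op 1: a = malloc(11) -> a = 0; heap: [0-10 ALLOC][11-56 FREE]
Op 2: b = malloc(9) -> b = 11; heap: [0-10 ALLOC][11-19 ALLOC][20-56 FREE]
Op 3: a = realloc(a, 12) -> a = 20; heap: [0-10 FREE][11-19 ALLOC][20-31 ALLOC][32-56 FREE]
Op 4: c = malloc(13) -> c = 32; heap: [0-10 FREE][11-19 ALLOC][20-31 ALLOC][32-44 ALLOC][45-56 FREE]
Op 5: d = malloc(17) -> d = NULL; heap: [0-10 FREE][11-19 ALLOC][20-31 ALLOC][32-44 ALLOC][45-56 FREE]
Op 6: e = malloc(18) -> e = NULL; heap: [0-10 FREE][11-19 ALLOC][20-31 ALLOC][32-44 ALLOC][45-56 FREE]
Free blocks: [11 12] total_free=23 largest=12 -> 100*(23-12)/23 = 1100/23 ≈ 47.826 -> rounds to 48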